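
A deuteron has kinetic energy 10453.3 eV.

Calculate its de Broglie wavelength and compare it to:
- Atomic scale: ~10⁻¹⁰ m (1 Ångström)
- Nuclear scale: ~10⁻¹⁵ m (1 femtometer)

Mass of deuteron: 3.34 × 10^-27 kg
λ = 1.98 × 10^-13 m, which is between nuclear and atomic scales.

Using λ = h/√(2mKE):

KE = 10453.3 eV = 1.675 × 10^-15 J

λ = h/√(2mKE)
λ = (6.626 × 10^-34 J·s) / √(2 × 3.34 × 10^-27 kg × 1.675 × 10^-15 J)
λ = 1.98 × 10^-13 m

Comparison:
- Atomic scale (10⁻¹⁰ m): λ is 0.002× this size
- Nuclear scale (10⁻¹⁵ m): λ is 2e+02× this size

The wavelength is between nuclear and atomic scales.

This wavelength is appropriate for probing atomic structure but too large for nuclear physics experiments.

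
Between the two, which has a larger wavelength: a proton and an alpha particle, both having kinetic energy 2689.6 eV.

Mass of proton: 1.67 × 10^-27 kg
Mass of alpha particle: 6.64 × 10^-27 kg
The proton has the longer wavelength.

Using λ = h/√(2mKE):

For proton: λ₁ = h/√(2m₁KE) = 5.52 × 10^-13 m
For alpha particle: λ₂ = h/√(2m₂KE) = 2.77 × 10^-13 m

Since λ ∝ 1/√m at constant kinetic energy, the lighter particle has the longer wavelength.

The proton has the longer de Broglie wavelength.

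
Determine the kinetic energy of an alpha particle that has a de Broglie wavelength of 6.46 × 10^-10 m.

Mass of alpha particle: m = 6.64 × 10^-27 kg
7.92 × 10^-23 J (or 4.94 × 10^-4 eV)

From λ = h/√(2mKE), we solve for KE:

λ² = h²/(2mKE)
KE = h²/(2mλ²)
KE = (6.626 × 10^-34 J·s)² / (2 × 6.64 × 10^-27 kg × (6.46 × 10^-10 m)²)
KE = 7.92 × 10^-23 J
KE = 4.94 × 10^-4 eV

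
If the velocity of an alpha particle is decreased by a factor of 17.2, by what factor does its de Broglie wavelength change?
The wavelength increases by a factor of 17.2.

From λ = h/(mv), the wavelength is inversely proportional to velocity:

λ ∝ 1/v

If v → v/17.2, then λ → 17.2λ

When velocity is decreased by a factor of 17.2, the wavelength increases by a factor of 17.2.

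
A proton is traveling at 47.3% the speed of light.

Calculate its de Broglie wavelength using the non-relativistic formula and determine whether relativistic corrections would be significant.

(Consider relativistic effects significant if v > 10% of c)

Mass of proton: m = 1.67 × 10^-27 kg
Yes, relativistic corrections are needed.

Using the non-relativistic de Broglie formula λ = h/(mv):

v = 47.3% × c = 1.418 × 10^8 m/s

λ = h/(mv)
λ = (6.626 × 10^-34 J·s) / (1.67 × 10^-27 kg × 1.418 × 10^8 m/s)
λ = 2.80 × 10^-15 m

Since v = 47.3% of c > 10% of c, relativistic corrections ARE significant and the actual wavelength would differ from this non-relativistic estimate.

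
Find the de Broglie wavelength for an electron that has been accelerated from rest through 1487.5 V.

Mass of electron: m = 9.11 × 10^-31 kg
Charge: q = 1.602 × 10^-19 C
3.18 × 10^-11 m

When a particle is accelerated through voltage V, it gains kinetic energy KE = qV.

The de Broglie wavelength is then λ = h/√(2mqV):

λ = h/√(2mqV)
λ = (6.626 × 10^-34 J·s) / √(2 × 9.11 × 10^-31 kg × 1.602 × 10^-19 C × 1487.5 V)
λ = 3.18 × 10^-11 m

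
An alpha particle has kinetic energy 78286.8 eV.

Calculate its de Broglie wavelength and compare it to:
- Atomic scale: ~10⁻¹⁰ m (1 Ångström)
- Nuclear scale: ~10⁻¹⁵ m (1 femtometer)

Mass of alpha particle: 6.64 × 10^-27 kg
λ = 5.13 × 10^-14 m, which is between nuclear and atomic scales.

Using λ = h/√(2mKE):

KE = 78286.8 eV = 1.254 × 10^-14 J

λ = h/√(2mKE)
λ = (6.626 × 10^-34 J·s) / √(2 × 6.64 × 10^-27 kg × 1.254 × 10^-14 J)
λ = 5.13 × 10^-14 m

Comparison:
- Atomic scale (10⁻¹⁰ m): λ is 0.00051× this size
- Nuclear scale (10⁻¹⁵ m): λ is 51× this size

The wavelength is between nuclear and atomic scales.

This wavelength is appropriate for probing atomic structure but too large for nuclear physics experiments.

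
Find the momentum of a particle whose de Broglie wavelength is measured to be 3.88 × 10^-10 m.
1.71 × 10^-24 kg·m/s

From the de Broglie relation λ = h/p, we solve for p:

p = h/λ
p = (6.626 × 10^-34 J·s) / (3.88 × 10^-10 m)
p = 1.71 × 10^-24 kg·m/s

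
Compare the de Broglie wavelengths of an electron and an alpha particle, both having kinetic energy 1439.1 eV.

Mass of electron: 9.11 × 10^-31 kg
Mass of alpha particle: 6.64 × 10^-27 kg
The electron has the longer wavelength.

Using λ = h/√(2mKE):

For electron: λ₁ = h/√(2m₁KE) = 3.23 × 10^-11 m
For alpha particle: λ₂ = h/√(2m₂KE) = 3.79 × 10^-13 m

Since λ ∝ 1/√m at constant kinetic energy, the lighter particle has the longer wavelength.

The electron has the longer de Broglie wavelength.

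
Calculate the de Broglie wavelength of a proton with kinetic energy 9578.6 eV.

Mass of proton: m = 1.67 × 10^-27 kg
2.93 × 10^-13 m

Using λ = h/√(2mKE):

First convert KE to Joules: KE = 9578.6 eV = 1.535 × 10^-15 J

λ = h/√(2mKE)
λ = (6.626 × 10^-34 J·s) / √(2 × 1.67 × 10^-27 kg × 1.535 × 10^-15 J)
λ = 2.93 × 10^-13 m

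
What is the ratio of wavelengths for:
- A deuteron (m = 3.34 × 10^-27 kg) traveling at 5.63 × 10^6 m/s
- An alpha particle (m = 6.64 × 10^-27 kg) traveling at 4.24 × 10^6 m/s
λ₁/λ₂ = 1.50

Using λ = h/(mv):

λ₁ = h/(m₁v₁) = 3.52 × 10^-14 m
λ₂ = h/(m₂v₂) = 2.35 × 10^-14 m

Ratio λ₁/λ₂ = (m₂v₂)/(m₁v₁)
         = (6.64 × 10^-27 kg × 4.24 × 10^6 m/s) / (3.34 × 10^-27 kg × 5.63 × 10^6 m/s)
         = 1.50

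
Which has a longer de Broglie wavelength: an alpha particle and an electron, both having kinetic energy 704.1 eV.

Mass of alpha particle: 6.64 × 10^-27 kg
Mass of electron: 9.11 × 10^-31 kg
The electron has the longer wavelength.

Using λ = h/√(2mKE):

For alpha particle: λ₁ = h/√(2m₁KE) = 5.41 × 10^-13 m
For electron: λ₂ = h/√(2m₂KE) = 4.62 × 10^-11 m

Since λ ∝ 1/√m at constant kinetic energy, the lighter particle has the longer wavelength.

The electron has the longer de Broglie wavelength.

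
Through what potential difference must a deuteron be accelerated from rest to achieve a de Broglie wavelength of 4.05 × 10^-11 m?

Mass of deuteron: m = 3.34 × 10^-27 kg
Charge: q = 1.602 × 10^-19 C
2.50 × 10^-1 V

From λ = h/√(2mqV), we solve for V:

λ² = h²/(2mqV)
V = h²/(2mqλ²)
V = (6.626 × 10^-34 J·s)² / (2 × 3.34 × 10^-27 kg × 1.602 × 10^-19 C × (4.05 × 10^-11 m)²)
V = 2.50 × 10^-1 V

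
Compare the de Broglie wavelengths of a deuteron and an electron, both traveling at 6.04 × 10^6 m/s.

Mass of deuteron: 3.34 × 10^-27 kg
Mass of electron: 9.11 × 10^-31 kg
The electron has the longer wavelength.

Using λ = h/(mv), since both particles have the same velocity, the wavelength depends only on mass.

For deuteron: λ₁ = h/(m₁v) = 3.28 × 10^-14 m
For electron: λ₂ = h/(m₂v) = 1.20 × 10^-10 m

Since λ ∝ 1/m at constant velocity, the lighter particle has the longer wavelength.

The electron has the longer de Broglie wavelength.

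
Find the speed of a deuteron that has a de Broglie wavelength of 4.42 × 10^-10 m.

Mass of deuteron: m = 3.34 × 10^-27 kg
4.49 × 10^2 m/s

From the de Broglie relation λ = h/(mv), we solve for v:

v = h/(mλ)
v = (6.626 × 10^-34 J·s) / (3.34 × 10^-27 kg × 4.42 × 10^-10 m)
v = 4.49 × 10^2 m/s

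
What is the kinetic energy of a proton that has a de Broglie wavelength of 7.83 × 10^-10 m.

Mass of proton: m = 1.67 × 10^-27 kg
2.14 × 10^-22 J (or 1.34 × 10^-3 eV)

From λ = h/√(2mKE), we solve for KE:

λ² = h²/(2mKE)
KE = h²/(2mλ²)
KE = (6.626 × 10^-34 J·s)² / (2 × 1.67 × 10^-27 kg × (7.83 × 10^-10 m)²)
KE = 2.14 × 10^-22 J
KE = 1.34 × 10^-3 eV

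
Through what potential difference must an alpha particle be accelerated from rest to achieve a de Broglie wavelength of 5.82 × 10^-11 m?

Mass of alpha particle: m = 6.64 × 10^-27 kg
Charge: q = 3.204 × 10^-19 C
3.05 × 10^-2 V

From λ = h/√(2mqV), we solve for V:

λ² = h²/(2mqV)
V = h²/(2mqλ²)
V = (6.626 × 10^-34 J·s)² / (2 × 6.64 × 10^-27 kg × 3.204 × 10^-19 C × (5.82 × 10^-11 m)²)
V = 3.05 × 10^-2 V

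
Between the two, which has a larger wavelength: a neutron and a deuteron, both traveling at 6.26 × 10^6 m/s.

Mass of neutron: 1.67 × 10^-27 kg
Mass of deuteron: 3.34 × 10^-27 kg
The neutron has the longer wavelength.

Using λ = h/(mv), since both particles have the same velocity, the wavelength depends only on mass.

For neutron: λ₁ = h/(m₁v) = 6.34 × 10^-14 m
For deuteron: λ₂ = h/(m₂v) = 3.17 × 10^-14 m

Since λ ∝ 1/m at constant velocity, the lighter particle has the longer wavelength.

The neutron has the longer de Broglie wavelength.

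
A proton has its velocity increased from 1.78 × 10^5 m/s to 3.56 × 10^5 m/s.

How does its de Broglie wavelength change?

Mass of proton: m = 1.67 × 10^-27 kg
The wavelength decreases by a factor of 2.

Using λ = h/(mv):

Initial wavelength: λ₁ = h/(mv₁) = 2.23 × 10^-12 m
Final wavelength: λ₂ = h/(mv₂) = 1.11 × 10^-12 m

Since λ ∝ 1/v, when velocity increases by a factor of 2, the wavelength decreases by a factor of 2.

λ₂/λ₁ = v₁/v₂ = 1/2

The wavelength decreases by a factor of 2.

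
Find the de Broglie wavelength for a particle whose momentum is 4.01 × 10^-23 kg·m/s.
1.65 × 10^-11 m

Using the de Broglie relation λ = h/p:

λ = h/p
λ = (6.626 × 10^-34 J·s) / (4.01 × 10^-23 kg·m/s)
λ = 1.65 × 10^-11 m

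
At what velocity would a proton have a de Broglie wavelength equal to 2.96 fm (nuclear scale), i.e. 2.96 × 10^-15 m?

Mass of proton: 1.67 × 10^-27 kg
1.34 × 10^8 m/s

From λ = h/(mv), solve for v:

v = h/(mλ)
v = (6.626 × 10^-34 J·s) / (1.67 × 10^-27 kg × 2.96 × 10^-15 m)
v = 1.34 × 10^8 m/s

Note: This velocity is 44.7% of the speed of light, so relativistic corrections would be needed for a more accurate calculation.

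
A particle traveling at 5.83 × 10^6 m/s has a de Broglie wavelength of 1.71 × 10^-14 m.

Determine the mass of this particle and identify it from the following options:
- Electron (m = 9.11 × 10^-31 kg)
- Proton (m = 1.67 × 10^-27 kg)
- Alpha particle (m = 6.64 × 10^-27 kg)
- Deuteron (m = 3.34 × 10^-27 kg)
The particle is an alpha particle.

From λ = h/(mv), solve for mass:

m = h/(λv)
m = (6.626 × 10^-34 J·s) / (1.71 × 10^-14 m × 5.83 × 10^6 m/s)
m = 6.65 × 10^-27 kg

Comparing with the listed masses, this is closest to an alpha particle.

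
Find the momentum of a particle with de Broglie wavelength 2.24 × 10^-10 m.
2.96 × 10^-24 kg·m/s

From the de Broglie relation λ = h/p, we solve for p:

p = h/λ
p = (6.626 × 10^-34 J·s) / (2.24 × 10^-10 m)
p = 2.96 × 10^-24 kg·m/s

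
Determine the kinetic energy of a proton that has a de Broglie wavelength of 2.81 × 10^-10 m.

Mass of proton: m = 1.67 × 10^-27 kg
1.66 × 10^-21 J (or 0.0104 eV)

From λ = h/√(2mKE), we solve for KE:

λ² = h²/(2mKE)
KE = h²/(2mλ²)
KE = (6.626 × 10^-34 J·s)² / (2 × 1.67 × 10^-27 kg × (2.81 × 10^-10 m)²)
KE = 1.66 × 10^-21 J
KE = 0.0104 eV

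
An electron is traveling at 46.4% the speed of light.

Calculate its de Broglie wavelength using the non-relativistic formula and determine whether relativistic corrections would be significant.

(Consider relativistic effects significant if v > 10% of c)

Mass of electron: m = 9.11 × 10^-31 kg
Yes, relativistic corrections are needed.

Using the non-relativistic de Broglie formula λ = h/(mv):

v = 46.4% × c = 1.391 × 10^8 m/s

λ = h/(mv)
λ = (6.626 × 10^-34 J·s) / (9.11 × 10^-31 kg × 1.391 × 10^8 m/s)
λ = 5.23 × 10^-12 m

Since v = 46.4% of c > 10% of c, relativistic corrections ARE significant and the actual wavelength would differ from this non-relativistic estimate.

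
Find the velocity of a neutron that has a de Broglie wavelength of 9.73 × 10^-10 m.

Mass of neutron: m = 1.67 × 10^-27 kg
4.08 × 10^2 m/s

From the de Broglie relation λ = h/(mv), we solve for v:

v = h/(mλ)
v = (6.626 × 10^-34 J·s) / (1.67 × 10^-27 kg × 9.73 × 10^-10 m)
v = 4.08 × 10^2 m/s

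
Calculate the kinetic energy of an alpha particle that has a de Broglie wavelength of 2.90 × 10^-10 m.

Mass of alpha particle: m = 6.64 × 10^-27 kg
3.93 × 10^-22 J (or 2.45 × 10^-3 eV)

From λ = h/√(2mKE), we solve for KE:

λ² = h²/(2mKE)
KE = h²/(2mλ²)
KE = (6.626 × 10^-34 J·s)² / (2 × 6.64 × 10^-27 kg × (2.90 × 10^-10 m)²)
KE = 3.93 × 10^-22 J
KE = 2.45 × 10^-3 eV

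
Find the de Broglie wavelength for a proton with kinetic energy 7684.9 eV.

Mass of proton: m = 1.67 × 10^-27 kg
3.27 × 10^-13 m

Using λ = h/√(2mKE):

First convert KE to Joules: KE = 7684.9 eV = 1.231 × 10^-15 J

λ = h/√(2mKE)
λ = (6.626 × 10^-34 J·s) / √(2 × 1.67 × 10^-27 kg × 1.231 × 10^-15 J)
λ = 3.27 × 10^-13 m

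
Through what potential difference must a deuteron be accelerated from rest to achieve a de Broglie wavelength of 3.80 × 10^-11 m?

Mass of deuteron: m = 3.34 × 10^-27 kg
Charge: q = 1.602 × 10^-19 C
2.84 × 10^-1 V

From λ = h/√(2mqV), we solve for V:

λ² = h²/(2mqV)
V = h²/(2mqλ²)
V = (6.626 × 10^-34 J·s)² / (2 × 3.34 × 10^-27 kg × 1.602 × 10^-19 C × (3.80 × 10^-11 m)²)
V = 2.84 × 10^-1 V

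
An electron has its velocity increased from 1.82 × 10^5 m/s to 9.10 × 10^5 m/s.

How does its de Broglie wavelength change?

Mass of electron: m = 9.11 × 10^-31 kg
The wavelength decreases by a factor of 5.

Using λ = h/(mv):

Initial wavelength: λ₁ = h/(mv₁) = 4.00 × 10^-9 m
Final wavelength: λ₂ = h/(mv₂) = 7.99 × 10^-10 m

Since λ ∝ 1/v, when velocity increases by a factor of 5, the wavelength decreases by a factor of 5.

λ₂/λ₁ = v₁/v₂ = 1/5

The wavelength decreases by a factor of 5.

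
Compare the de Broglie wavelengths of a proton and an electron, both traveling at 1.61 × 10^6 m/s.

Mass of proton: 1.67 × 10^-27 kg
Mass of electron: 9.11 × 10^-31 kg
The electron has the longer wavelength.

Using λ = h/(mv), since both particles have the same velocity, the wavelength depends only on mass.

For proton: λ₁ = h/(m₁v) = 2.46 × 10^-13 m
For electron: λ₂ = h/(m₂v) = 4.52 × 10^-10 m

Since λ ∝ 1/m at constant velocity, the lighter particle has the longer wavelength.

The electron has the longer de Broglie wavelength.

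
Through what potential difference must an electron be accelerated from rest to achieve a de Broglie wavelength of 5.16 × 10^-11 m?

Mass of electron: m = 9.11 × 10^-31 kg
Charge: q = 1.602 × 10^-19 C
565 V

From λ = h/√(2mqV), we solve for V:

λ² = h²/(2mqV)
V = h²/(2mqλ²)
V = (6.626 × 10^-34 J·s)² / (2 × 9.11 × 10^-31 kg × 1.602 × 10^-19 C × (5.16 × 10^-11 m)²)
V = 565 V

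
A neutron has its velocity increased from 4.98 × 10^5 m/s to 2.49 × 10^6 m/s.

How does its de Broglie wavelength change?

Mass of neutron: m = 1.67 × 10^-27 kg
The wavelength decreases by a factor of 5.

Using λ = h/(mv):

Initial wavelength: λ₁ = h/(mv₁) = 7.97 × 10^-13 m
Final wavelength: λ₂ = h/(mv₂) = 1.59 × 10^-13 m

Since λ ∝ 1/v, when velocity increases by a factor of 5, the wavelength decreases by a factor of 5.

λ₂/λ₁ = v₁/v₂ = 1/5

The wavelength decreases by a factor of 5.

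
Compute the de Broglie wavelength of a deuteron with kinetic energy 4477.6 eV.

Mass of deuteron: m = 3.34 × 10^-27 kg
3.03 × 10^-13 m

Using λ = h/√(2mKE):

First convert KE to Joules: KE = 4477.6 eV = 7.174 × 10^-16 J

λ = h/√(2mKE)
λ = (6.626 × 10^-34 J·s) / √(2 × 3.34 × 10^-27 kg × 7.174 × 10^-16 J)
λ = 3.03 × 10^-13 m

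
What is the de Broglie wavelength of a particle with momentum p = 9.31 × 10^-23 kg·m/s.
7.12 × 10^-12 m

Using the de Broglie relation λ = h/p:

λ = h/p
λ = (6.626 × 10^-34 J·s) / (9.31 × 10^-23 kg·m/s)
λ = 7.12 × 10^-12 m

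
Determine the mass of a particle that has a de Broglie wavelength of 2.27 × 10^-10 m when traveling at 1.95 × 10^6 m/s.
1.50 × 10^-30 kg

From the de Broglie relation λ = h/(mv), we solve for m:

m = h/(λv)
m = (6.626 × 10^-34 J·s) / (2.27 × 10^-10 m × 1.95 × 10^6 m/s)
m = 1.50 × 10^-30 kg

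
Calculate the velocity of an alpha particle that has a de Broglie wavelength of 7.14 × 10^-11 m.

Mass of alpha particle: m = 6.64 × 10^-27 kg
1.40 × 10^3 m/s

From the de Broglie relation λ = h/(mv), we solve for v:

v = h/(mλ)
v = (6.626 × 10^-34 J·s) / (6.64 × 10^-27 kg × 7.14 × 10^-11 m)
v = 1.40 × 10^3 m/s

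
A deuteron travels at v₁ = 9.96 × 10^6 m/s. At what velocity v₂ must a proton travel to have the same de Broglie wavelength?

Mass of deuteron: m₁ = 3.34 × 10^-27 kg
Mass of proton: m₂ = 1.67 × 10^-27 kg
v₂ = 1.99 × 10^7 m/s

For equal de Broglie wavelengths: λ₁ = λ₂

h/(m₁v₁) = h/(m₂v₂)
m₁v₁ = m₂v₂
v₂ = v₁ · (m₁/m₂)

v₂ = 9.96 × 10^6 m/s × (3.34 × 10^-27 kg / 1.67 × 10^-27 kg)
v₂ = 1.99 × 10^7 m/s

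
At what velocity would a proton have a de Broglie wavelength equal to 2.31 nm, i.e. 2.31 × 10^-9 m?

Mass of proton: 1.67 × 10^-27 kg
1.72 × 10^2 m/s

From λ = h/(mv), solve for v:

v = h/(mλ)
v = (6.626 × 10^-34 J·s) / (1.67 × 10^-27 kg × 2.31 × 10^-9 m)
v = 1.72 × 10^2 m/s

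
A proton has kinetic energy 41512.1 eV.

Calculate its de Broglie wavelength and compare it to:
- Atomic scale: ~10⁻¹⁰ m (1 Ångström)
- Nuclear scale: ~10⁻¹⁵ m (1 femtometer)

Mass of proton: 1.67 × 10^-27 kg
λ = 1.41 × 10^-13 m, which is between nuclear and atomic scales.

Using λ = h/√(2mKE):

KE = 41512.1 eV = 6.651 × 10^-15 J

λ = h/√(2mKE)
λ = (6.626 × 10^-34 J·s) / √(2 × 1.67 × 10^-27 kg × 6.651 × 10^-15 J)
λ = 1.41 × 10^-13 m

Comparison:
- Atomic scale (10⁻¹⁰ m): λ is 0.0014× this size
- Nuclear scale (10⁻¹⁵ m): λ is 1.4e+02× this size

The wavelength is between nuclear and atomic scales.

This wavelength is appropriate for probing atomic structure but too large for nuclear physics experiments.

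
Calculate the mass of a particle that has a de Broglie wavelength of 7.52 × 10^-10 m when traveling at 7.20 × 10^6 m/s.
1.22 × 10^-31 kg

From the de Broglie relation λ = h/(mv), we solve for m:

m = h/(λv)
m = (6.626 × 10^-34 J·s) / (7.52 × 10^-10 m × 7.20 × 10^6 m/s)
m = 1.22 × 10^-31 kg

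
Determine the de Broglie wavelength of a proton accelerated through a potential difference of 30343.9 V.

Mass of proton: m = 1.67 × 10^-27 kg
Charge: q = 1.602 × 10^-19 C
1.64 × 10^-13 m

When a particle is accelerated through voltage V, it gains kinetic energy KE = qV.

The de Broglie wavelength is then λ = h/√(2mqV):

λ = h/√(2mqV)
λ = (6.626 × 10^-34 J·s) / √(2 × 1.67 × 10^-27 kg × 1.602 × 10^-19 C × 30343.9 V)
λ = 1.64 × 10^-13 m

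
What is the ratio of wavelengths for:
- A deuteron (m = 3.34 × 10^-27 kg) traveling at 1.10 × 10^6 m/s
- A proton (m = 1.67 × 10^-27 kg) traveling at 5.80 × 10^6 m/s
λ₁/λ₂ = 2.64

Using λ = h/(mv):

λ₁ = h/(m₁v₁) = 1.80 × 10^-13 m
λ₂ = h/(m₂v₂) = 6.84 × 10^-14 m

Ratio λ₁/λ₂ = (m₂v₂)/(m₁v₁)
         = (1.67 × 10^-27 kg × 5.80 × 10^6 m/s) / (3.34 × 10^-27 kg × 1.10 × 10^6 m/s)
         = 2.64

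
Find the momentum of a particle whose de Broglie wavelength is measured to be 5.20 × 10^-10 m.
1.27 × 10^-24 kg·m/s

From the de Broglie relation λ = h/p, we solve for p:

p = h/λ
p = (6.626 × 10^-34 J·s) / (5.20 × 10^-10 m)
p = 1.27 × 10^-24 kg·m/s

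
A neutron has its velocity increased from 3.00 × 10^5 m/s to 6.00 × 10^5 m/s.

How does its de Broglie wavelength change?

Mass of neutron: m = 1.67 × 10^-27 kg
The wavelength decreases by a factor of 2.

Using λ = h/(mv):

Initial wavelength: λ₁ = h/(mv₁) = 1.32 × 10^-12 m
Final wavelength: λ₂ = h/(mv₂) = 6.61 × 10^-13 m

Since λ ∝ 1/v, when velocity increases by a factor of 2, the wavelength decreases by a factor of 2.

λ₂/λ₁ = v₁/v₂ = 1/2

The wavelength decreases by a factor of 2.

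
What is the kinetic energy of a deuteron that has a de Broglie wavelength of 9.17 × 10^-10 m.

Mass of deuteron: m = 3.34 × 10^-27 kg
7.82 × 10^-23 J (or 4.88 × 10^-4 eV)

From λ = h/√(2mKE), we solve for KE:

λ² = h²/(2mKE)
KE = h²/(2mλ²)
KE = (6.626 × 10^-34 J·s)² / (2 × 3.34 × 10^-27 kg × (9.17 × 10^-10 m)²)
KE = 7.82 × 10^-23 J
KE = 4.88 × 10^-4 eV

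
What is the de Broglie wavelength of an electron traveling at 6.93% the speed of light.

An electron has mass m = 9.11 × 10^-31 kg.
3.50 × 10^-11 m

Using the de Broglie relation λ = h/(mv):

v = 6.93% × c = 2.078 × 10^7 m/s

λ = h/(mv)
λ = (6.626 × 10^-34 J·s) / (9.11 × 10^-31 kg × 2.078 × 10^7 m/s)
λ = 3.50 × 10^-11 m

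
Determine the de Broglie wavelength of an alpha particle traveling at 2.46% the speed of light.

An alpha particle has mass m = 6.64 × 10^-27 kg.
1.35 × 10^-14 m

Using the de Broglie relation λ = h/(mv):

v = 2.46% × c = 7.375 × 10^6 m/s

λ = h/(mv)
λ = (6.626 × 10^-34 J·s) / (6.64 × 10^-27 kg × 7.375 × 10^6 m/s)
λ = 1.35 × 10^-14 m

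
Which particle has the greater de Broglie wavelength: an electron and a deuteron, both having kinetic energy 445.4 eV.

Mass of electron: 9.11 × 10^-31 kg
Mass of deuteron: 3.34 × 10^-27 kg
The electron has the longer wavelength.

Using λ = h/√(2mKE):

For electron: λ₁ = h/√(2m₁KE) = 5.81 × 10^-11 m
For deuteron: λ₂ = h/√(2m₂KE) = 9.60 × 10^-13 m

Since λ ∝ 1/√m at constant kinetic energy, the lighter particle has the longer wavelength.

The electron has the longer de Broglie wavelength.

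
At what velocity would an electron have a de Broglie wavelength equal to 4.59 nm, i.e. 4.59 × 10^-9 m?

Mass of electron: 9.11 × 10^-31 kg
1.58 × 10^5 m/s

From λ = h/(mv), solve for v:

v = h/(mλ)
v = (6.626 × 10^-34 J·s) / (9.11 × 10^-31 kg × 4.59 × 10^-9 m)
v = 1.58 × 10^5 m/s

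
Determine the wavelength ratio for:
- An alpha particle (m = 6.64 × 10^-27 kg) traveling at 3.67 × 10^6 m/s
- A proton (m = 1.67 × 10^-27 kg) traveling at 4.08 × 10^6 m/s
λ₁/λ₂ = 0.280

Using λ = h/(mv):

λ₁ = h/(m₁v₁) = 2.72 × 10^-14 m
λ₂ = h/(m₂v₂) = 9.72 × 10^-14 m

Ratio λ₁/λ₂ = (m₂v₂)/(m₁v₁)
         = (1.67 × 10^-27 kg × 4.08 × 10^6 m/s) / (6.64 × 10^-27 kg × 3.67 × 10^6 m/s)
         = 0.280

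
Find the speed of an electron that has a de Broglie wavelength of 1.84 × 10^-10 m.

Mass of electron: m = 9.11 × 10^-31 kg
3.95 × 10^6 m/s

From the de Broglie relation λ = h/(mv), we solve for v:

v = h/(mλ)
v = (6.626 × 10^-34 J·s) / (9.11 × 10^-31 kg × 1.84 × 10^-10 m)
v = 3.95 × 10^6 m/s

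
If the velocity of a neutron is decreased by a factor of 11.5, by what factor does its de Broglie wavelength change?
The wavelength increases by a factor of 11.5.

From λ = h/(mv), the wavelength is inversely proportional to velocity:

λ ∝ 1/v

If v → v/11.5, then λ → 11.5λ

When velocity is decreased by a factor of 11.5, the wavelength increases by a factor of 11.5.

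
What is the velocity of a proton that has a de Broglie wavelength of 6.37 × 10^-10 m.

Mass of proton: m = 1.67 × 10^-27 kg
6.23 × 10^2 m/s

From the de Broglie relation λ = h/(mv), we solve for v:

v = h/(mλ)
v = (6.626 × 10^-34 J·s) / (1.67 × 10^-27 kg × 6.37 × 10^-10 m)
v = 6.23 × 10^2 m/s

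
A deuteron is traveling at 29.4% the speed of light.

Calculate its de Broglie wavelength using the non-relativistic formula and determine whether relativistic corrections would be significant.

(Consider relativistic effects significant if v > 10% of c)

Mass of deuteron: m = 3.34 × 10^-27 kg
Yes, relativistic corrections are needed.

Using the non-relativistic de Broglie formula λ = h/(mv):

v = 29.4% × c = 8.814 × 10^7 m/s

λ = h/(mv)
λ = (6.626 × 10^-34 J·s) / (3.34 × 10^-27 kg × 8.814 × 10^7 m/s)
λ = 2.25 × 10^-15 m

Since v = 29.4% of c > 10% of c, relativistic corrections ARE significant and the actual wavelength would differ from this non-relativistic estimate.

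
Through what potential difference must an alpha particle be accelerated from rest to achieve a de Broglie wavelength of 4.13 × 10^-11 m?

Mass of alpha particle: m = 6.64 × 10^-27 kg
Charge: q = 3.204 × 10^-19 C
6.05 × 10^-2 V

From λ = h/√(2mqV), we solve for V:

λ² = h²/(2mqV)
V = h²/(2mqλ²)
V = (6.626 × 10^-34 J·s)² / (2 × 6.64 × 10^-27 kg × 3.204 × 10^-19 C × (4.13 × 10^-11 m)²)
V = 6.05 × 10^-2 V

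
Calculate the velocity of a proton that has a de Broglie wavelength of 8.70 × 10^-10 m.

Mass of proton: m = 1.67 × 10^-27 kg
4.56 × 10^2 m/s

From the de Broglie relation λ = h/(mv), we solve for v:

v = h/(mλ)
v = (6.626 × 10^-34 J·s) / (1.67 × 10^-27 kg × 8.70 × 10^-10 m)
v = 4.56 × 10^2 m/s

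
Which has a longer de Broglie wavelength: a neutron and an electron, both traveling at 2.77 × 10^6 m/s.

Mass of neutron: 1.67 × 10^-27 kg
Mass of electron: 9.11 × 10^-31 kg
The electron has the longer wavelength.

Using λ = h/(mv), since both particles have the same velocity, the wavelength depends only on mass.

For neutron: λ₁ = h/(m₁v) = 1.43 × 10^-13 m
For electron: λ₂ = h/(m₂v) = 2.63 × 10^-10 m

Since λ ∝ 1/m at constant velocity, the lighter particle has the longer wavelength.

The electron has the longer de Broglie wavelength.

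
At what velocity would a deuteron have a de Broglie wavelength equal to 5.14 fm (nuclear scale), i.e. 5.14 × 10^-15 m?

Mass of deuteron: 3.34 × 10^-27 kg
3.86 × 10^7 m/s

From λ = h/(mv), solve for v:

v = h/(mλ)
v = (6.626 × 10^-34 J·s) / (3.34 × 10^-27 kg × 5.14 × 10^-15 m)
v = 3.86 × 10^7 m/s

Note: This velocity is 12.9% of the speed of light, so relativistic corrections would be needed for a more accurate calculation.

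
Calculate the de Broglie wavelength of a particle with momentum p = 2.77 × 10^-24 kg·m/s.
2.39 × 10^-10 m

Using the de Broglie relation λ = h/p:

λ = h/p
λ = (6.626 × 10^-34 J·s) / (2.77 × 10^-24 kg·m/s)
λ = 2.39 × 10^-10 m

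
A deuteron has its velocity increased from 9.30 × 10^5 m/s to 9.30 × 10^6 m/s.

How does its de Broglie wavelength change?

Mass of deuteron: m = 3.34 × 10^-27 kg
The wavelength decreases by a factor of 10.

Using λ = h/(mv):

Initial wavelength: λ₁ = h/(mv₁) = 2.13 × 10^-13 m
Final wavelength: λ₂ = h/(mv₂) = 2.13 × 10^-14 m

Since λ ∝ 1/v, when velocity increases by a factor of 10, the wavelength decreases by a factor of 10.

λ₂/λ₁ = v₁/v₂ = 1/10

The wavelength decreases by a factor of 10.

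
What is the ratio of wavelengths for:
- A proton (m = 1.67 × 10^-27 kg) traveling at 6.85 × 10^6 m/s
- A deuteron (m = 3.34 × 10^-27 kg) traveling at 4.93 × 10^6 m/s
λ₁/λ₂ = 1.44

Using λ = h/(mv):

λ₁ = h/(m₁v₁) = 5.79 × 10^-14 m
λ₂ = h/(m₂v₂) = 4.02 × 10^-14 m

Ratio λ₁/λ₂ = (m₂v₂)/(m₁v₁)
         = (3.34 × 10^-27 kg × 4.93 × 10^6 m/s) / (1.67 × 10^-27 kg × 6.85 × 10^6 m/s)
         = 1.44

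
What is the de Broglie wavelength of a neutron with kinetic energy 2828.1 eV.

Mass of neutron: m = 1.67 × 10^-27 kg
5.39 × 10^-13 m

Using λ = h/√(2mKE):

First convert KE to Joules: KE = 2828.1 eV = 4.531 × 10^-16 J

λ = h/√(2mKE)
λ = (6.626 × 10^-34 J·s) / √(2 × 1.67 × 10^-27 kg × 4.531 × 10^-16 J)
λ = 5.39 × 10^-13 m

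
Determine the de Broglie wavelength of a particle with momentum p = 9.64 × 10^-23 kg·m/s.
6.87 × 10^-12 m

Using the de Broglie relation λ = h/p:

λ = h/p
λ = (6.626 × 10^-34 J·s) / (9.64 × 10^-23 kg·m/s)
λ = 6.87 × 10^-12 m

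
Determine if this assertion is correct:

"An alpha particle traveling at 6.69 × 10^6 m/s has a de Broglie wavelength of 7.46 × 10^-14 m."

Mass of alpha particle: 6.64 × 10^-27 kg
False

The claim is incorrect.

Using λ = h/(mv):
λ = (6.626 × 10^-34 J·s) / (6.64 × 10^-27 kg × 6.69 × 10^6 m/s)
λ = 1.49 × 10^-14 m

The actual wavelength differs from the claimed 7.46 × 10^-14 m.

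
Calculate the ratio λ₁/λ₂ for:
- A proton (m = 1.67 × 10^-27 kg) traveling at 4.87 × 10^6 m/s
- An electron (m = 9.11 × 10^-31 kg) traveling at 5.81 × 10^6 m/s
λ₁/λ₂ = 6.51 × 10^-4

Using λ = h/(mv):

λ₁ = h/(m₁v₁) = 8.15 × 10^-14 m
λ₂ = h/(m₂v₂) = 1.25 × 10^-10 m

Ratio λ₁/λ₂ = (m₂v₂)/(m₁v₁)
         = (9.11 × 10^-31 kg × 5.81 × 10^6 m/s) / (1.67 × 10^-27 kg × 4.87 × 10^6 m/s)
         = 6.51 × 10^-4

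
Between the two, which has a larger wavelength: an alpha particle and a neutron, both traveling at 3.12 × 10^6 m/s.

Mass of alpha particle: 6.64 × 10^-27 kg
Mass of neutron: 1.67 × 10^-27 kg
The neutron has the longer wavelength.

Using λ = h/(mv), since both particles have the same velocity, the wavelength depends only on mass.

For alpha particle: λ₁ = h/(m₁v) = 3.20 × 10^-14 m
For neutron: λ₂ = h/(m₂v) = 1.27 × 10^-13 m

Since λ ∝ 1/m at constant velocity, the lighter particle has the longer wavelength.

The neutron has the longer de Broglie wavelength.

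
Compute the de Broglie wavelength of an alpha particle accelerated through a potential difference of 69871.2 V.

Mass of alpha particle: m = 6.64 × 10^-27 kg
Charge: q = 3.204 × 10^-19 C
3.84 × 10^-14 m

When a particle is accelerated through voltage V, it gains kinetic energy KE = qV.

The de Broglie wavelength is then λ = h/√(2mqV):

λ = h/√(2mqV)
λ = (6.626 × 10^-34 J·s) / √(2 × 6.64 × 10^-27 kg × 3.204 × 10^-19 C × 69871.2 V)
λ = 3.84 × 10^-14 m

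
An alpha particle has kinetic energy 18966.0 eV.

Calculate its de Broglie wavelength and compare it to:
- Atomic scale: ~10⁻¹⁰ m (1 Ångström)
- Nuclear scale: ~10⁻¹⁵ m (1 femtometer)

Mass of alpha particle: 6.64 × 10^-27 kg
λ = 1.04 × 10^-13 m, which is between nuclear and atomic scales.

Using λ = h/√(2mKE):

KE = 18966.0 eV = 3.039 × 10^-15 J

λ = h/√(2mKE)
λ = (6.626 × 10^-34 J·s) / √(2 × 6.64 × 10^-27 kg × 3.039 × 10^-15 J)
λ = 1.04 × 10^-13 m

Comparison:
- Atomic scale (10⁻¹⁰ m): λ is 0.001× this size
- Nuclear scale (10⁻¹⁵ m): λ is 1e+02× this size

The wavelength is between nuclear and atomic scales.

This wavelength is appropriate for probing atomic structure but too large for nuclear physics experiments.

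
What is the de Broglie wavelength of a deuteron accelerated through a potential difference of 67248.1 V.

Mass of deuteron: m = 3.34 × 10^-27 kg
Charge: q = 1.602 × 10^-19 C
7.81 × 10^-14 m

When a particle is accelerated through voltage V, it gains kinetic energy KE = qV.

The de Broglie wavelength is then λ = h/√(2mqV):

λ = h/√(2mqV)
λ = (6.626 × 10^-34 J·s) / √(2 × 3.34 × 10^-27 kg × 1.602 × 10^-19 C × 67248.1 V)
λ = 7.81 × 10^-14 m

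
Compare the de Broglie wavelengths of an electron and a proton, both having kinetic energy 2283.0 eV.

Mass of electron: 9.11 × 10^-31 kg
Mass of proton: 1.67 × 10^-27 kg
The electron has the longer wavelength.

Using λ = h/√(2mKE):

For electron: λ₁ = h/√(2m₁KE) = 2.57 × 10^-11 m
For proton: λ₂ = h/√(2m₂KE) = 5.99 × 10^-13 m

Since λ ∝ 1/√m at constant kinetic energy, the lighter particle has the longer wavelength.

The electron has the longer de Broglie wavelength.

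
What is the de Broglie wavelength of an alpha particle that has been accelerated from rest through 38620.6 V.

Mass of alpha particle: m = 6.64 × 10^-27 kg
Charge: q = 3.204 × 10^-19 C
5.17 × 10^-14 m

When a particle is accelerated through voltage V, it gains kinetic energy KE = qV.

The de Broglie wavelength is then λ = h/√(2mqV):

λ = h/√(2mqV)
λ = (6.626 × 10^-34 J·s) / √(2 × 6.64 × 10^-27 kg × 3.204 × 10^-19 C × 38620.6 V)
λ = 5.17 × 10^-14 m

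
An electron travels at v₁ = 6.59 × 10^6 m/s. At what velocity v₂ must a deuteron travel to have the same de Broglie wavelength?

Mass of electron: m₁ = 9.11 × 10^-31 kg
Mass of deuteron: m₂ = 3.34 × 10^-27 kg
v₂ = 1.80 × 10^3 m/s

For equal de Broglie wavelengths: λ₁ = λ₂

h/(m₁v₁) = h/(m₂v₂)
m₁v₁ = m₂v₂
v₂ = v₁ · (m₁/m₂)

v₂ = 6.59 × 10^6 m/s × (9.11 × 10^-31 kg / 3.34 × 10^-27 kg)
v₂ = 1.80 × 10^3 m/s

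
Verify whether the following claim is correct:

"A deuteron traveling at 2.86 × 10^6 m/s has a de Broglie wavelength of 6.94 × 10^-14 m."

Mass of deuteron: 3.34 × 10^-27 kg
True

The claim is correct.

Using λ = h/(mv):
λ = (6.626 × 10^-34 J·s) / (3.34 × 10^-27 kg × 2.86 × 10^6 m/s)
λ = 6.94 × 10^-14 m

This matches the claimed value.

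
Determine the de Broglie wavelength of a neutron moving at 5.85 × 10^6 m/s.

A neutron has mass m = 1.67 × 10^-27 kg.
6.78 × 10^-14 m

Using the de Broglie relation λ = h/(mv):

λ = h/(mv)
λ = (6.626 × 10^-34 J·s) / (1.67 × 10^-27 kg × 5.85 × 10^6 m/s)
λ = 6.78 × 10^-14 m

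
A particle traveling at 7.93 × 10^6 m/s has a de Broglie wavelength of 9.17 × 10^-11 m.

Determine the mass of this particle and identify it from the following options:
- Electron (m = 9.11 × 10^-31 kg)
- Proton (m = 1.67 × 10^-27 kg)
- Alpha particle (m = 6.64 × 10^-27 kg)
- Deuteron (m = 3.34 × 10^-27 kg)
The particle is an electron.

From λ = h/(mv), solve for mass:

m = h/(λv)
m = (6.626 × 10^-34 J·s) / (9.17 × 10^-11 m × 7.93 × 10^6 m/s)
m = 9.11 × 10^-31 kg

Comparing with the listed masses, this is closest to an electron.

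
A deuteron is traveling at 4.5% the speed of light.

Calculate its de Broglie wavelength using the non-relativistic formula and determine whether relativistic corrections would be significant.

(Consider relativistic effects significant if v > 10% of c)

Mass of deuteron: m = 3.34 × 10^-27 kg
No, relativistic corrections are not needed.

Using the non-relativistic de Broglie formula λ = h/(mv):

v = 4.5% × c = 1.349 × 10^7 m/s

λ = h/(mv)
λ = (6.626 × 10^-34 J·s) / (3.34 × 10^-27 kg × 1.349 × 10^7 m/s)
λ = 1.47 × 10^-14 m

Since v = 4.5% of c < 10% of c, relativistic corrections are NOT significant and this non-relativistic result is a good approximation.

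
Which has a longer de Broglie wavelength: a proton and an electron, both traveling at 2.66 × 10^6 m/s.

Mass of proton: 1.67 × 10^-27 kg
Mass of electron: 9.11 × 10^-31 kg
The electron has the longer wavelength.

Using λ = h/(mv), since both particles have the same velocity, the wavelength depends only on mass.

For proton: λ₁ = h/(m₁v) = 1.49 × 10^-13 m
For electron: λ₂ = h/(m₂v) = 2.73 × 10^-10 m

Since λ ∝ 1/m at constant velocity, the lighter particle has the longer wavelength.

The electron has the longer de Broglie wavelength.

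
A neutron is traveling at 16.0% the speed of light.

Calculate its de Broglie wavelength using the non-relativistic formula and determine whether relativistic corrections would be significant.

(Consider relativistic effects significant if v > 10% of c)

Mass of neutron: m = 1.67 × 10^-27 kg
Yes, relativistic corrections are needed.

Using the non-relativistic de Broglie formula λ = h/(mv):

v = 16.0% × c = 4.797 × 10^7 m/s

λ = h/(mv)
λ = (6.626 × 10^-34 J·s) / (1.67 × 10^-27 kg × 4.797 × 10^7 m/s)
λ = 8.27 × 10^-15 m

Since v = 16.0% of c > 10% of c, relativistic corrections ARE significant and the actual wavelength would differ from this non-relativistic estimate.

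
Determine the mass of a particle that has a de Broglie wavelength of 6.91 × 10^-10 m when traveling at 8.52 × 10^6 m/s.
1.13 × 10^-31 kg

From the de Broglie relation λ = h/(mv), we solve for m:

m = h/(λv)
m = (6.626 × 10^-34 J·s) / (6.91 × 10^-10 m × 8.52 × 10^6 m/s)
m = 1.13 × 10^-31 kg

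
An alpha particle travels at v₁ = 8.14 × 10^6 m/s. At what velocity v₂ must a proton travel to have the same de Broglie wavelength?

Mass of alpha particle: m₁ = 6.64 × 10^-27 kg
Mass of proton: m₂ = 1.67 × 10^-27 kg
v₂ = 3.24 × 10^7 m/s

For equal de Broglie wavelengths: λ₁ = λ₂

h/(m₁v₁) = h/(m₂v₂)
m₁v₁ = m₂v₂
v₂ = v₁ · (m₁/m₂)

v₂ = 8.14 × 10^6 m/s × (6.64 × 10^-27 kg / 1.67 × 10^-27 kg)
v₂ = 3.24 × 10^7 m/s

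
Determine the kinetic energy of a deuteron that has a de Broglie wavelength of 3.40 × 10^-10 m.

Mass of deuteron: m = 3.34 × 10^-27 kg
5.69 × 10^-22 J (or 3.55 × 10^-3 eV)

From λ = h/√(2mKE), we solve for KE:

λ² = h²/(2mKE)
KE = h²/(2mλ²)
KE = (6.626 × 10^-34 J·s)² / (2 × 3.34 × 10^-27 kg × (3.40 × 10^-10 m)²)
KE = 5.69 × 10^-22 J
KE = 3.55 × 10^-3 eV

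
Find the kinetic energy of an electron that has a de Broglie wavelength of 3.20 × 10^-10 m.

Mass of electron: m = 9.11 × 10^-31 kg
2.35 × 10^-18 J (or 14.7 eV)

From λ = h/√(2mKE), we solve for KE:

λ² = h²/(2mKE)
KE = h²/(2mλ²)
KE = (6.626 × 10^-34 J·s)² / (2 × 9.11 × 10^-31 kg × (3.20 × 10^-10 m)²)
KE = 2.35 × 10^-18 J
KE = 14.7 eV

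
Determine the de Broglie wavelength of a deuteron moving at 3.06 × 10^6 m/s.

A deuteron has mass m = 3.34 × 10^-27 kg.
6.48 × 10^-14 m

Using the de Broglie relation λ = h/(mv):

λ = h/(mv)
λ = (6.626 × 10^-34 J·s) / (3.34 × 10^-27 kg × 3.06 × 10^6 m/s)
λ = 6.48 × 10^-14 m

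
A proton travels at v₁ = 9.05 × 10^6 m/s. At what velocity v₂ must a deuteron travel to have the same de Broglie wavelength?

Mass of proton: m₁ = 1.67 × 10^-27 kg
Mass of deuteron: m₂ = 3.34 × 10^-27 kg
v₂ = 4.52 × 10^6 m/s

For equal de Broglie wavelengths: λ₁ = λ₂

h/(m₁v₁) = h/(m₂v₂)
m₁v₁ = m₂v₂
v₂ = v₁ · (m₁/m₂)

v₂ = 9.05 × 10^6 m/s × (1.67 × 10^-27 kg / 3.34 × 10^-27 kg)
v₂ = 4.52 × 10^6 m/s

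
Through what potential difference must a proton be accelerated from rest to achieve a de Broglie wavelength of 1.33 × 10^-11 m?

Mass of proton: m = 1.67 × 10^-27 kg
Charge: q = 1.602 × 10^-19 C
4.64 V

From λ = h/√(2mqV), we solve for V:

λ² = h²/(2mqV)
V = h²/(2mqλ²)
V = (6.626 × 10^-34 J·s)² / (2 × 1.67 × 10^-27 kg × 1.602 × 10^-19 C × (1.33 × 10^-11 m)²)
V = 4.64 V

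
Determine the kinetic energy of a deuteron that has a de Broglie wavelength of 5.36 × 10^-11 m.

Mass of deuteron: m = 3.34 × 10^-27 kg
2.29 × 10^-20 J (or 0.143 eV)

From λ = h/√(2mKE), we solve for KE:

λ² = h²/(2mKE)
KE = h²/(2mλ²)
KE = (6.626 × 10^-34 J·s)² / (2 × 3.34 × 10^-27 kg × (5.36 × 10^-11 m)²)
KE = 2.29 × 10^-20 J
KE = 0.143 eV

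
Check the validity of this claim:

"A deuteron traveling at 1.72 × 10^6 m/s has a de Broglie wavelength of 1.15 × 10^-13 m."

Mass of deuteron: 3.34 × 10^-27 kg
True

The claim is correct.

Using λ = h/(mv):
λ = (6.626 × 10^-34 J·s) / (3.34 × 10^-27 kg × 1.72 × 10^6 m/s)
λ = 1.15 × 10^-13 m

This matches the claimed value.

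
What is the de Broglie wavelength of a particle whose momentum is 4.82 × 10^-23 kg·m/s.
1.37 × 10^-11 m

Using the de Broglie relation λ = h/p:

λ = h/p
λ = (6.626 × 10^-34 J·s) / (4.82 × 10^-23 kg·m/s)
λ = 1.37 × 10^-11 m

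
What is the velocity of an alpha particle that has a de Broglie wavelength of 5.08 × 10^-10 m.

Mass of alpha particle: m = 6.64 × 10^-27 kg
1.96 × 10^2 m/s

From the de Broglie relation λ = h/(mv), we solve for v:

v = h/(mλ)
v = (6.626 × 10^-34 J·s) / (6.64 × 10^-27 kg × 5.08 × 10^-10 m)
v = 1.96 × 10^2 m/s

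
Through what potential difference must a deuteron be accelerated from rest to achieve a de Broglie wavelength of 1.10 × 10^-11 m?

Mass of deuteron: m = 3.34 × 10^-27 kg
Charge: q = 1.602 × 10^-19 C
3.39 V

From λ = h/√(2mqV), we solve for V:

λ² = h²/(2mqV)
V = h²/(2mqλ²)
V = (6.626 × 10^-34 J·s)² / (2 × 3.34 × 10^-27 kg × 1.602 × 10^-19 C × (1.10 × 10^-11 m)²)
V = 3.39 V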